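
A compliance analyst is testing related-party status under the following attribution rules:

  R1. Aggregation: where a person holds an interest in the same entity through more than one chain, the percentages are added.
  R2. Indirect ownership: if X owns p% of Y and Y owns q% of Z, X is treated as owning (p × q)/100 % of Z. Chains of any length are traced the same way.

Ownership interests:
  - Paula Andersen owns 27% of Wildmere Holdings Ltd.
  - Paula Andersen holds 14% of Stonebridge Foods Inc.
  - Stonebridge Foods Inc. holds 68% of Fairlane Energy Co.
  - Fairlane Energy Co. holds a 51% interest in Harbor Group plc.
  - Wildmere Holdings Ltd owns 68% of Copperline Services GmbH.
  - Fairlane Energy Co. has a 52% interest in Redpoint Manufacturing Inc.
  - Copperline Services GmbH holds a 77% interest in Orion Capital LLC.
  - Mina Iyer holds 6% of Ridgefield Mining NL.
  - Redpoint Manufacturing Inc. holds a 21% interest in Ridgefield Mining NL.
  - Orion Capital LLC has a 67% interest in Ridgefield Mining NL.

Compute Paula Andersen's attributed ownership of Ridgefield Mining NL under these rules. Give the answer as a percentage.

Chain via Wildmere Holdings Ltd → Copperline Services GmbH → Orion Capital LLC (R2): 27% × 68% × 77% × 67% = 9.471924% of Ridgefield Mining NL.
Chain via Stonebridge Foods Inc. → Fairlane Energy Co. → Redpoint Manufacturing Inc. (R2): 14% × 68% × 52% × 21% = 1.039584% of Ridgefield Mining NL.
Aggregating (R1): 9.471924% + 1.039584% = 10.511508%.

10.511508%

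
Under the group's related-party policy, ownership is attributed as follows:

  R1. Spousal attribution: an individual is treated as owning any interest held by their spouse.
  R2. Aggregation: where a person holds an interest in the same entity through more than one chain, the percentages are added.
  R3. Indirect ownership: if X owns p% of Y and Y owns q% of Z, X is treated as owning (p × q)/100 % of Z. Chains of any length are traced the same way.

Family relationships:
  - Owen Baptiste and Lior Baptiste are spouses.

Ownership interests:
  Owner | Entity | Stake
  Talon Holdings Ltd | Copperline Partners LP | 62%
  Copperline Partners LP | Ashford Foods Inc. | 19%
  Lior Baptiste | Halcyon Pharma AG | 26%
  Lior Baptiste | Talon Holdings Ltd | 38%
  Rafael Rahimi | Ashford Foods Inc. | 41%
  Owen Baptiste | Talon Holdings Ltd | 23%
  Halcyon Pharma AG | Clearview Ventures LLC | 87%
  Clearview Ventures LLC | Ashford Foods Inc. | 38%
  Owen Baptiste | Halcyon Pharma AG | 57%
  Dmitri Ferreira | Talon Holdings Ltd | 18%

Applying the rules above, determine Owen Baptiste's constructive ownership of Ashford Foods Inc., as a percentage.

By spousal attribution (R1), Owen Baptiste is treated as also owning Lior Baptiste's interest in Halcyon Pharma AG, giving 57% + 26% = 83%.
By spousal attribution (R1), Owen Baptiste is treated as also owning Lior Baptiste's interest in Talon Holdings Ltd, giving 23% + 38% = 61%.
Chain via Halcyon Pharma AG → Clearview Ventures LLC (R3): 83% × 87% × 38% = 27.4398% of Ashford Foods Inc.
Chain via Talon Holdings Ltd → Copperline Partners LP (R3): 61% × 62% × 19% = 7.1858% of Ashford Foods Inc.
Aggregating (R2): 27.4398% + 7.1858% = 34.6256%.

34.6256%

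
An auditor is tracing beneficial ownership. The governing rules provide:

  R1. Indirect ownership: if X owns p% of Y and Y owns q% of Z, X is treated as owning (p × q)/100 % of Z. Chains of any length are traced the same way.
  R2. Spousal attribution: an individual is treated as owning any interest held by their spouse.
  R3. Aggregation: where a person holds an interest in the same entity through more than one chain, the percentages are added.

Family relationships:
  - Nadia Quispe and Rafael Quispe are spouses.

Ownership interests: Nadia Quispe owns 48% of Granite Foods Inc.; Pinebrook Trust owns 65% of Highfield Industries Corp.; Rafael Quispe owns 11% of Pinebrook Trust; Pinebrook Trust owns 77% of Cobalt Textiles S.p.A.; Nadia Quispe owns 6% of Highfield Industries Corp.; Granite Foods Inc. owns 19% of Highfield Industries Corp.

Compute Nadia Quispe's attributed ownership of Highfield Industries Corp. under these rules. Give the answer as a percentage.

By spousal attribution (R2), Nadia Quispe is treated as owning Rafael Quispe's 11% interest in Pinebrook Trust.
Chain via Granite Foods Inc. (R1): 48% × 19% = 9.12% of Highfield Industries Corp.
Direct interest in Highfield Industries Corp: 6%.
Chain via Pinebrook Trust (R1): 11% × 65% = 7.15% of Highfield Industries Corp.
Aggregating (R3): 9.12% + 6% + 7.15% = 22.27%.

22.27%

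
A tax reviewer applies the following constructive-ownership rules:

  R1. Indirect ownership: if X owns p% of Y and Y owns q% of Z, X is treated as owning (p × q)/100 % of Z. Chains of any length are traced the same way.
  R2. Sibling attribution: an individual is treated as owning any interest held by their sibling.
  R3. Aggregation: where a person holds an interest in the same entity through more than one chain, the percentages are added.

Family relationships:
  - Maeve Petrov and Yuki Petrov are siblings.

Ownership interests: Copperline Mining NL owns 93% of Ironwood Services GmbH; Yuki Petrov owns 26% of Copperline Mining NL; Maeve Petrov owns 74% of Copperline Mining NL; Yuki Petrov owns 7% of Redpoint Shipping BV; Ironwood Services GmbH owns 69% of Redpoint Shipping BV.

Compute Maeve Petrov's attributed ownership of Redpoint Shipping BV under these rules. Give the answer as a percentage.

By sibling attribution (R2), Maeve Petrov is treated as also owning Yuki Petrov's interest in Copperline Mining NL, giving 74% + 26% = 100%.
By sibling attribution (R2), Maeve Petrov is treated as owning Yuki Petrov's 7% interest in Redpoint Shipping BV.
Chain via Copperline Mining NL → Ironwood Services GmbH (R1): 100% × 93% × 69% = 64.17% of Redpoint Shipping BV.
Direct interest in Redpoint Shipping BV: 7%.
Aggregating (R3): 64.17% + 7% = 71.17%.

71.17%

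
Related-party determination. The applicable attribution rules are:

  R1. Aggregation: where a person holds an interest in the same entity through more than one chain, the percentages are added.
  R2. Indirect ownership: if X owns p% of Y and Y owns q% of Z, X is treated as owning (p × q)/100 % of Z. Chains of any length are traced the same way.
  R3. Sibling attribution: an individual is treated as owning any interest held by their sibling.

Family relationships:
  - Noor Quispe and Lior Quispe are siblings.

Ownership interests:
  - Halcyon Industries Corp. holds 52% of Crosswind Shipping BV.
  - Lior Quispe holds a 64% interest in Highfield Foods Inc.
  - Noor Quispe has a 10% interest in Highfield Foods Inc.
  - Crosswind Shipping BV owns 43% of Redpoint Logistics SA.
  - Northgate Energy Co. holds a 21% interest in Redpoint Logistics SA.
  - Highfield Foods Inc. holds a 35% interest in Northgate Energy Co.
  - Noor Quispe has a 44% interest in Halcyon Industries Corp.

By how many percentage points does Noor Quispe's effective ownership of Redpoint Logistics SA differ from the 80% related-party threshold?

64.7226

By sibling attribution (R3), Noor Quispe is treated as also owning Lior Quispe's interest in Highfield Foods Inc, giving 10% + 64% = 74%.
Chain via Highfield Foods Inc. → Northgate Energy Co. (R2): 74% × 35% × 21% = 5.439% of Redpoint Logistics SA.
Chain via Halcyon Industries Corp. → Crosswind Shipping BV (R2): 44% × 52% × 43% = 9.8384% of Redpoint Logistics SA.
Aggregating (R1): 5.439% + 9.8384% = 15.2774%.
15.2774% falls short of the 80% threshold by 64.7226 percentage points.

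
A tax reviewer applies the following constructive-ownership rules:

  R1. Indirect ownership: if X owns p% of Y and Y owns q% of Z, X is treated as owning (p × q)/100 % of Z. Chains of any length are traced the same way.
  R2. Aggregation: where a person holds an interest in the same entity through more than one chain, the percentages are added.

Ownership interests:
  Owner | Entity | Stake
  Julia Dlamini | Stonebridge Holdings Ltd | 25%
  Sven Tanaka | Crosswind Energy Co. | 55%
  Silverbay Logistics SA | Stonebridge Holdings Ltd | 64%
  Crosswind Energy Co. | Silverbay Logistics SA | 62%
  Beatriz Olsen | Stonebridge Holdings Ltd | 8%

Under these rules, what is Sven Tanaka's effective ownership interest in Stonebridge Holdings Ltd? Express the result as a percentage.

Chain via Crosswind Energy Co. → Silverbay Logistics SA (R1): 55% × 62% × 64% = 21.824% of Stonebridge Holdings Ltd.

21.824%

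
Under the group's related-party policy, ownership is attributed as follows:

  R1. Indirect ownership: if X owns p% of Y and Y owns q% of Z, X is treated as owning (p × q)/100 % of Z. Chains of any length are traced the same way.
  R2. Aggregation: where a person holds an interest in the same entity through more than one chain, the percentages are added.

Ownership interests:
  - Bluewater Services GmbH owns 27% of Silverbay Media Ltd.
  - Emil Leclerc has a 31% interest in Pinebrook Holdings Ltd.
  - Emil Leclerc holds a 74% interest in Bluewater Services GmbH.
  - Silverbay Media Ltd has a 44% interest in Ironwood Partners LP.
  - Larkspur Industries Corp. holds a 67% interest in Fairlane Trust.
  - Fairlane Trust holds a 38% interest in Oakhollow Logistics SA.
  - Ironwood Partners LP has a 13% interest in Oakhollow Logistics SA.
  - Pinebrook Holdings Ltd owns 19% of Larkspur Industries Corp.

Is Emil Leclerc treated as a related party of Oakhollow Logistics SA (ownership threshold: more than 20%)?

Chain via Pinebrook Holdings Ltd → Larkspur Industries Corp. → Fairlane Trust (R1): 31% × 19% × 67% × 38% = 1.499594% of Oakhollow Logistics SA.
Chain via Bluewater Services GmbH → Silverbay Media Ltd → Ironwood Partners LP (R1): 74% × 27% × 44% × 13% = 1.142856% of Oakhollow Logistics SA.
Aggregating (R2): 1.499594% + 1.142856% = 2.64245%.
2.64245% does not exceed the 20% threshold, so Emil is not a related party to Oakhollow Logistics SA.

No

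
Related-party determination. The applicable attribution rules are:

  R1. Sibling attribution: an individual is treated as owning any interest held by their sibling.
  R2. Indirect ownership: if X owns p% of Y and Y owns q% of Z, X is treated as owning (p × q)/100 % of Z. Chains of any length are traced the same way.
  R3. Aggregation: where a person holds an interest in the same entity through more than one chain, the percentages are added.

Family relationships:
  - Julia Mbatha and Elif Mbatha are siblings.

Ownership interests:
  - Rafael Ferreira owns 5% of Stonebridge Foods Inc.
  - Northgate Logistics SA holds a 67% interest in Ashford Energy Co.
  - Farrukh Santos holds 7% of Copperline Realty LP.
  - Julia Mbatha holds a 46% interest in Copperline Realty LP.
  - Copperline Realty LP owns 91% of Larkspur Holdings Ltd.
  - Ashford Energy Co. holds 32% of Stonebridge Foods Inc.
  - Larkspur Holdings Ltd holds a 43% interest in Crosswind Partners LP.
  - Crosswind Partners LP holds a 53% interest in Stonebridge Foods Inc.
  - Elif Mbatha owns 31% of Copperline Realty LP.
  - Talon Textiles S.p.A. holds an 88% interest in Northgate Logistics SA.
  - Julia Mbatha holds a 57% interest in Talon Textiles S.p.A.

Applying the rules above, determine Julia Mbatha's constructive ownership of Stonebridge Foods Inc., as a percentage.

By sibling attribution (R1), Julia Mbatha is treated as also owning Elif Mbatha's interest in Copperline Realty LP, giving 46% + 31% = 77%.
Chain via Copperline Realty LP → Larkspur Holdings Ltd → Crosswind Partners LP (R2): 77% × 91% × 43% × 53% = 15.968953% of Stonebridge Foods Inc.
Chain via Talon Textiles S.p.A. → Northgate Logistics SA → Ashford Energy Co. (R2): 57% × 88% × 67% × 32% = 10.754304% of Stonebridge Foods Inc.
Aggregating (R3): 15.968953% + 10.754304% = 26.723257%.

26.723257%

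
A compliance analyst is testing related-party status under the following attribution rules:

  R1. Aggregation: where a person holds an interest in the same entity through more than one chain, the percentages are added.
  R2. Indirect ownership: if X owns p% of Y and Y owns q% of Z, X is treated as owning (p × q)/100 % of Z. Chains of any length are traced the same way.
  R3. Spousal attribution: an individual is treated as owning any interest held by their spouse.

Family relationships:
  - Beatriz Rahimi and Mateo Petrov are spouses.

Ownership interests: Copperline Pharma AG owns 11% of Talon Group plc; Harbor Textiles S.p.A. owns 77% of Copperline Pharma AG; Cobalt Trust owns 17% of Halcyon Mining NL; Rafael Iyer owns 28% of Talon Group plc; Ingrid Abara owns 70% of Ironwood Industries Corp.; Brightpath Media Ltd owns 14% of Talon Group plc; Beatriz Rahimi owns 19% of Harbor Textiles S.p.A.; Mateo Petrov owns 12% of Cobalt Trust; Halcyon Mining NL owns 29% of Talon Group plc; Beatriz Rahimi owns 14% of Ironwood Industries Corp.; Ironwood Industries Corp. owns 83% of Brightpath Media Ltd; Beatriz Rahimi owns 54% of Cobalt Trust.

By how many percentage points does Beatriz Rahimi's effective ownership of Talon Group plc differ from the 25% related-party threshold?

18.5101

By spousal attribution (R3), Beatriz Rahimi is treated as also owning Mateo Petrov's interest in Cobalt Trust, giving 54% + 12% = 66%.
Chain via Harbor Textiles S.p.A. → Copperline Pharma AG (R2): 19% × 77% × 11% = 1.6093% of Talon Group plc.
Chain via Ironwood Industries Corp. → Brightpath Media Ltd (R2): 14% × 83% × 14% = 1.6268% of Talon Group plc.
Chain via Cobalt Trust → Halcyon Mining NL (R2): 66% × 17% × 29% = 3.2538% of Talon Group plc.
Aggregating (R1): 1.6093% + 1.6268% + 3.2538% = 6.4899%.
6.4899% falls short of the 25% threshold by 18.5101 percentage points.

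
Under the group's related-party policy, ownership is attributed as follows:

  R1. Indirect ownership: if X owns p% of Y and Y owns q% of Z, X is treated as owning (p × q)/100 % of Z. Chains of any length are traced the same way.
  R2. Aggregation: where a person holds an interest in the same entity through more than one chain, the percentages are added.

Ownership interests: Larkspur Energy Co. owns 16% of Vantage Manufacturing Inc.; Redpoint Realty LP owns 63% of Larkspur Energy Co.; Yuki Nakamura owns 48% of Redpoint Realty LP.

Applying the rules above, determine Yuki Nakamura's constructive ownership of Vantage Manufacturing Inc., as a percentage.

Chain via Redpoint Realty LP → Larkspur Energy Co. (R1): 48% × 63% × 16% = 4.8384% of Vantage Manufacturing Inc.

4.8384%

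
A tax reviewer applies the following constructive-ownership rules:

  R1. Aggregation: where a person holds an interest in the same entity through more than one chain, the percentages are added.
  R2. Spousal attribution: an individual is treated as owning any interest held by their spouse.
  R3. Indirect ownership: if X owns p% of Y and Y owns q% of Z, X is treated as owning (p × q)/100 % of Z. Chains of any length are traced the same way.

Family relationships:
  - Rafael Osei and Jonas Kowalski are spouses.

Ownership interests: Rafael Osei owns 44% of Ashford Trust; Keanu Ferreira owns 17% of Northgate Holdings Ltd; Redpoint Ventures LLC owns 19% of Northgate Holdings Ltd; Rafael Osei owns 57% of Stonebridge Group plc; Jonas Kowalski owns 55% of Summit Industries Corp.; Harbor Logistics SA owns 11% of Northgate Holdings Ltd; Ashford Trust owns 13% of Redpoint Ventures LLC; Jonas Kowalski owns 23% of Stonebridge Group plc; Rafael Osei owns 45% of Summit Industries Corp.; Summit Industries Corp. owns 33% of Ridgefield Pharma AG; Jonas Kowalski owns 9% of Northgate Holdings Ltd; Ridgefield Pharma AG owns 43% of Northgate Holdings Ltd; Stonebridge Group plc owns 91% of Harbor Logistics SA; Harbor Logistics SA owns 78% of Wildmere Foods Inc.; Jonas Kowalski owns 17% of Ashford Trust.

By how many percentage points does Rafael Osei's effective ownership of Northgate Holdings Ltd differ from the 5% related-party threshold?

By spousal attribution (R2), Rafael Osei is treated as also owning Jonas Kowalski's interest in Ashford Trust, giving 44% + 17% = 61%.
By spousal attribution (R2), Rafael Osei is treated as also owning Jonas Kowalski's interest in Summit Industries Corp, giving 45% + 55% = 100%.
By spousal attribution (R2), Rafael Osei is treated as also owning Jonas Kowalski's interest in Stonebridge Group plc, giving 57% + 23% = 80%.
By spousal attribution (R2), Rafael Osei is treated as owning Jonas Kowalski's 9% interest in Northgate Holdings Ltd.
Chain via Ashford Trust → Redpoint Ventures LLC (R3): 61% × 13% × 19% = 1.5067% of Northgate Holdings Ltd.
Chain via Summit Industries Corp. → Ridgefield Pharma AG (R3): 100% × 33% × 43% = 14.19% of Northgate Holdings Ltd.
Chain via Stonebridge Group plc → Harbor Logistics SA (R3): 80% × 91% × 11% = 8.008% of Northgate Holdings Ltd.
Direct interest in Northgate Holdings Ltd: 9%.
Aggregating (R1): 1.5067% + 14.19% + 8.008% + 9% = 32.7047%.
32.7047% exceeds the 5% threshold by 27.7047 percentage points.

27.7047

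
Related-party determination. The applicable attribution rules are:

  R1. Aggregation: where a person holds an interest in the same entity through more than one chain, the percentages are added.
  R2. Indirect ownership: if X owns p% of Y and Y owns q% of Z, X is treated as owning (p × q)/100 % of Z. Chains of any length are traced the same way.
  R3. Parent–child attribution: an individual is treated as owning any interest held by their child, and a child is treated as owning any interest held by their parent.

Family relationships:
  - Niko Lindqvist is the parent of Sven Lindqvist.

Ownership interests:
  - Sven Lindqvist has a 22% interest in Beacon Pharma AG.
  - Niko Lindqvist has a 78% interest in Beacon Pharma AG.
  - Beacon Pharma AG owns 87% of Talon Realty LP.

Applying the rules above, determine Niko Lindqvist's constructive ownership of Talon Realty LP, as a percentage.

By parent–child attribution (R3), Niko Lindqvist is treated as also owning Sven Lindqvist's interest in Beacon Pharma AG, giving 78% + 22% = 100%.
Chain via Beacon Pharma AG (R2): 100% × 87% = 87% of Talon Realty LP.

87%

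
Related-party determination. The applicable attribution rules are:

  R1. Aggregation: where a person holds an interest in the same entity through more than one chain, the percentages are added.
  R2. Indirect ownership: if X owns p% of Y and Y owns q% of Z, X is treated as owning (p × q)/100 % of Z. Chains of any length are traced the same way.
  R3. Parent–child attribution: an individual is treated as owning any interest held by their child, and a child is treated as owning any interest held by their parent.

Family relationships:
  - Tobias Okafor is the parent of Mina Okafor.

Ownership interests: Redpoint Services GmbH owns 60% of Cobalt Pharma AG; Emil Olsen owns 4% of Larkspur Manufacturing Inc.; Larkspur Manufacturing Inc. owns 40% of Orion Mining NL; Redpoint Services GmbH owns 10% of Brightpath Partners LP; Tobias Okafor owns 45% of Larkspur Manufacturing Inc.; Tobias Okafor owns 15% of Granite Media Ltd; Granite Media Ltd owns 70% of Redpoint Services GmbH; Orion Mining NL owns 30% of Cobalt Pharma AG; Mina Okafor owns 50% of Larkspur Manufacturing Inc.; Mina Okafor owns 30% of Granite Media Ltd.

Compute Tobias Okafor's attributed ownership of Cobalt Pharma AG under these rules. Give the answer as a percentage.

30.3%

By parent–child attribution (R3), Tobias Okafor is treated as also owning Mina Okafor's interest in Granite Media Ltd, giving 15% + 30% = 45%.
By parent–child attribution (R3), Tobias Okafor is treated as also owning Mina Okafor's interest in Larkspur Manufacturing Inc, giving 45% + 50% = 95%.
Chain via Granite Media Ltd → Redpoint Services GmbH (R2): 45% × 70% × 60% = 18.9% of Cobalt Pharma AG.
Chain via Larkspur Manufacturing Inc. → Orion Mining NL (R2): 95% × 40% × 30% = 11.4% of Cobalt Pharma AG.
Aggregating (R1): 18.9% + 11.4% = 30.3%.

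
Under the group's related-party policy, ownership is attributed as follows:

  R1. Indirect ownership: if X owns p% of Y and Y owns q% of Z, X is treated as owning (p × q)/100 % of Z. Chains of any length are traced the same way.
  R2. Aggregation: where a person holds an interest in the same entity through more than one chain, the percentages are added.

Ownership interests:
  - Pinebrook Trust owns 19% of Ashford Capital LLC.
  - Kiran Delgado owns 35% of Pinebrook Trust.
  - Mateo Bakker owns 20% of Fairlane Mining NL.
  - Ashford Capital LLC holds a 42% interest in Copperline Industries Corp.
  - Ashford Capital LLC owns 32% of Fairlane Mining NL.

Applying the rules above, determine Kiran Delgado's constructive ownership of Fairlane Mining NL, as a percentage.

Chain via Pinebrook Trust → Ashford Capital LLC (R1): 35% × 19% × 32% = 2.128% of Fairlane Mining NL.

2.128%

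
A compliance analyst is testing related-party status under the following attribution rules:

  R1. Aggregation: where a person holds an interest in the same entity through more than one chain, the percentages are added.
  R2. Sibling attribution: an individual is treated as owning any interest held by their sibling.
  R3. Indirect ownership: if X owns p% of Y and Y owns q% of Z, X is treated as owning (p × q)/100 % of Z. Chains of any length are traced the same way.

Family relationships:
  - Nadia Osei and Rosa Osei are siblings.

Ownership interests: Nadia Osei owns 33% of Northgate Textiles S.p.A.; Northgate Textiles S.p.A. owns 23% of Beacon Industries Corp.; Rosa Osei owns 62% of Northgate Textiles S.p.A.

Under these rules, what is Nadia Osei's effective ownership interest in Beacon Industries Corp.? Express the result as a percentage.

By sibling attribution (R2), Nadia Osei is treated as also owning Rosa Osei's interest in Northgate Textiles S.p.A, giving 33% + 62% = 95%.
Chain via Northgate Textiles S.p.A. (R3): 95% × 23% = 21.85% of Beacon Industries Corp.

21.85%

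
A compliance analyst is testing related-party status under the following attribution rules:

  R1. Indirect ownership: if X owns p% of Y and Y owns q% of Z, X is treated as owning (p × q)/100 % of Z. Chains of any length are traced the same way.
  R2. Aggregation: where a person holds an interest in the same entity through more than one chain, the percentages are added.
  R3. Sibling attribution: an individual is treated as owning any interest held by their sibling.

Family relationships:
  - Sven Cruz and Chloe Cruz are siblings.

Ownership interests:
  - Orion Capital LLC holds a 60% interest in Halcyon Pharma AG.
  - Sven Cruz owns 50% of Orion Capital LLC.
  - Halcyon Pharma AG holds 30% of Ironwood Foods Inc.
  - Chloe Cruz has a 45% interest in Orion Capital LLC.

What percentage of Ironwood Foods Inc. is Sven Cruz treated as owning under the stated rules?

By sibling attribution (R3), Sven Cruz is treated as also owning Chloe Cruz's interest in Orion Capital LLC, giving 50% + 45% = 95%.
Chain via Orion Capital LLC → Halcyon Pharma AG (R1): 95% × 60% × 30% = 17.1% of Ironwood Foods Inc.

17.1%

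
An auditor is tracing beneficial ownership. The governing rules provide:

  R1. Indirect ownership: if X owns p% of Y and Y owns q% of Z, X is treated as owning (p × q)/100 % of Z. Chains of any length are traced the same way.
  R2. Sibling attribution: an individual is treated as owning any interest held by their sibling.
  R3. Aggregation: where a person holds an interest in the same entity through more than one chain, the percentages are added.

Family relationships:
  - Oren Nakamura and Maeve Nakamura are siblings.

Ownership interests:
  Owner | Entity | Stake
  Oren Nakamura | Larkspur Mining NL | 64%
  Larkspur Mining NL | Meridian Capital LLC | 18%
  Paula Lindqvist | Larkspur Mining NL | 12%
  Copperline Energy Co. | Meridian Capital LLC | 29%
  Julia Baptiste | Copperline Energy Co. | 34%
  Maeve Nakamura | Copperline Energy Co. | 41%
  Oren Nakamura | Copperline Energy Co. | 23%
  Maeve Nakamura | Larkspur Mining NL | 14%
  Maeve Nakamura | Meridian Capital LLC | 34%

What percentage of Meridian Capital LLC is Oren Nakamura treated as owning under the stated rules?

By sibling attribution (R2), Oren Nakamura is treated as also owning Maeve Nakamura's interest in Larkspur Mining NL, giving 64% + 14% = 78%.
By sibling attribution (R2), Oren Nakamura is treated as also owning Maeve Nakamura's interest in Copperline Energy Co, giving 23% + 41% = 64%.
By sibling attribution (R2), Oren Nakamura is treated as owning Maeve Nakamura's 34% interest in Meridian Capital LLC.
Chain via Larkspur Mining NL (R1): 78% × 18% = 14.04% of Meridian Capital LLC.
Chain via Copperline Energy Co. (R1): 64% × 29% = 18.56% of Meridian Capital LLC.
Direct interest in Meridian Capital LLC: 34%.
Aggregating (R3): 14.04% + 18.56% + 34% = 66.6%.

66.6%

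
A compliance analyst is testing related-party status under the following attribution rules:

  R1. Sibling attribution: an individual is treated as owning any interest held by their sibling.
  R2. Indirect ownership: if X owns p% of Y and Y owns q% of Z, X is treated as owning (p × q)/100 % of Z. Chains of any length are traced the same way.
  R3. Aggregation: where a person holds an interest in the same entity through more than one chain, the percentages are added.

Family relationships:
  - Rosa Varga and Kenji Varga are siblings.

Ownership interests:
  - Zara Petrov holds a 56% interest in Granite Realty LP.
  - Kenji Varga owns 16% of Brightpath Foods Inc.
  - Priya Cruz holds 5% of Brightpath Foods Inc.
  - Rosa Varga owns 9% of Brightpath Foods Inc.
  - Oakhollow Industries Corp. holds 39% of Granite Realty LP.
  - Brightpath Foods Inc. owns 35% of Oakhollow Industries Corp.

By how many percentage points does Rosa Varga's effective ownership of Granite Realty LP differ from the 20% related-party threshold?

16.5875

By sibling attribution (R1), Rosa Varga is treated as also owning Kenji Varga's interest in Brightpath Foods Inc, giving 9% + 16% = 25%.
Chain via Brightpath Foods Inc. → Oakhollow Industries Corp. (R2): 25% × 35% × 39% = 3.4125% of Granite Realty LP.
3.4125% falls short of the 20% threshold by 16.5875 percentage points.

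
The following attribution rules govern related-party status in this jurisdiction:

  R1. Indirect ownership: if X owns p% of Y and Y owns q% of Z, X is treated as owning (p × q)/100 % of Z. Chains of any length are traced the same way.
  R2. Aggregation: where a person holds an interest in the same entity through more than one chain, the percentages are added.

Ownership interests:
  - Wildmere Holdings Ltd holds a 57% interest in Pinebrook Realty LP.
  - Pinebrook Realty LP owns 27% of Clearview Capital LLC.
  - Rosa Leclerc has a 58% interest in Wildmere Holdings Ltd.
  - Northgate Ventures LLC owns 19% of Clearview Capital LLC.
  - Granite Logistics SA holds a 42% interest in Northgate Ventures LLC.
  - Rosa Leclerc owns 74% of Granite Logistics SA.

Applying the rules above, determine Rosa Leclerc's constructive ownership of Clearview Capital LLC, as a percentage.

14.8314%

Chain via Granite Logistics SA → Northgate Ventures LLC (R1): 74% × 42% × 19% = 5.9052% of Clearview Capital LLC.
Chain via Wildmere Holdings Ltd → Pinebrook Realty LP (R1): 58% × 57% × 27% = 8.9262% of Clearview Capital LLC.
Aggregating (R2): 5.9052% + 8.9262% = 14.8314%.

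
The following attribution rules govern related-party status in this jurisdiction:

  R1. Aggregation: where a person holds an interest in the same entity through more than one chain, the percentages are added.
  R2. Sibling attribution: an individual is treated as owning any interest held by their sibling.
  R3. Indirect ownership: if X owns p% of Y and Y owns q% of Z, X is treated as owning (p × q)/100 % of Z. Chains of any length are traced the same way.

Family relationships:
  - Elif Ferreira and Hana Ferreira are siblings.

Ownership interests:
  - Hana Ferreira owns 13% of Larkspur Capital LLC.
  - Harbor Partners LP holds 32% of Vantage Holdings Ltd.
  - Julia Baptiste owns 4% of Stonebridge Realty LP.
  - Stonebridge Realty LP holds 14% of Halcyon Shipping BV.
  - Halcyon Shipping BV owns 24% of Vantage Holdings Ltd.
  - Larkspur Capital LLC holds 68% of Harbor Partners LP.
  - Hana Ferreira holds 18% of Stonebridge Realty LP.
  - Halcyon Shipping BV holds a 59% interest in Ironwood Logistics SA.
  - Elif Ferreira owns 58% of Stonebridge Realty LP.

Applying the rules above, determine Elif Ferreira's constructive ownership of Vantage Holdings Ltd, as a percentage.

By sibling attribution (R2), Elif Ferreira is treated as also owning Hana Ferreira's interest in Stonebridge Realty LP, giving 58% + 18% = 76%.
By sibling attribution (R2), Elif Ferreira is treated as owning Hana Ferreira's 13% interest in Larkspur Capital LLC.
Chain via Stonebridge Realty LP → Halcyon Shipping BV (R3): 76% × 14% × 24% = 2.5536% of Vantage Holdings Ltd.
Chain via Larkspur Capital LLC → Harbor Partners LP (R3): 13% × 68% × 32% = 2.8288% of Vantage Holdings Ltd.
Aggregating (R1): 2.5536% + 2.8288% = 5.3824%.

5.3824%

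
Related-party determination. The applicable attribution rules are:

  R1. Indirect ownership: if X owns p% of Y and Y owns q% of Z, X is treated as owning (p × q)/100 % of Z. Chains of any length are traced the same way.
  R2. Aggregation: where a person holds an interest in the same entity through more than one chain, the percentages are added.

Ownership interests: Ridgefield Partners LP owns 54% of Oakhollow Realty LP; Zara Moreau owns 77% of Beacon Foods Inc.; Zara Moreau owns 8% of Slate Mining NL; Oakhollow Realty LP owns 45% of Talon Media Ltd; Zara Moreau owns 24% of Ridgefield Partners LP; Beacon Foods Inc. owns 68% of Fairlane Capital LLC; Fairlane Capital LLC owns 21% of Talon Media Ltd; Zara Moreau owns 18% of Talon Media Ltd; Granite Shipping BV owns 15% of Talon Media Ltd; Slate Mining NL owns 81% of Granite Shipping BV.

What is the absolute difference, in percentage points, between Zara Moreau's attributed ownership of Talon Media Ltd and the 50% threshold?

14.2004

Chain via Slate Mining NL → Granite Shipping BV (R1): 8% × 81% × 15% = 0.972% of Talon Media Ltd.
Chain via Beacon Foods Inc. → Fairlane Capital LLC (R1): 77% × 68% × 21% = 10.9956% of Talon Media Ltd.
Chain via Ridgefield Partners LP → Oakhollow Realty LP (R1): 24% × 54% × 45% = 5.832% of Talon Media Ltd.
Direct interest in Talon Media Ltd: 18%.
Aggregating (R2): 0.972% + 10.9956% + 5.832% + 18% = 35.7996%.
35.7996% falls short of the 50% threshold by 14.2004 percentage points.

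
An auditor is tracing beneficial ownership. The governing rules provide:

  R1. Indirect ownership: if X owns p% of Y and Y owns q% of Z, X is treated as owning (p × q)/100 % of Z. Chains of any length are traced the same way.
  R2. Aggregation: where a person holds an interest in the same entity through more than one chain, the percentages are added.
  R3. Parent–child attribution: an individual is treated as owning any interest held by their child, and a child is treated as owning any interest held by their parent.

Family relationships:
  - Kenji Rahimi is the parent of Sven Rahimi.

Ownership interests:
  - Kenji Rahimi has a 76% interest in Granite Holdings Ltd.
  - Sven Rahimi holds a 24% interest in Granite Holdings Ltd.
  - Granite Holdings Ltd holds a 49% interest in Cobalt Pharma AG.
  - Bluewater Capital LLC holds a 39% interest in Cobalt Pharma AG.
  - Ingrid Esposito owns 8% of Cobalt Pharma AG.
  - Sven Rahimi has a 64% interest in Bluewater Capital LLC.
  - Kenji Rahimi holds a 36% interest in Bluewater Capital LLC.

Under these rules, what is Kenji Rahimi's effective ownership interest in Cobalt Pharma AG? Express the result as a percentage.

By parent–child attribution (R3), Kenji Rahimi is treated as also owning Sven Rahimi's interest in Bluewater Capital LLC, giving 36% + 64% = 100%.
By parent–child attribution (R3), Kenji Rahimi is treated as also owning Sven Rahimi's interest in Granite Holdings Ltd, giving 76% + 24% = 100%.
Chain via Bluewater Capital LLC (R1): 100% × 39% = 39% of Cobalt Pharma AG.
Chain via Granite Holdings Ltd (R1): 100% × 49% = 49% of Cobalt Pharma AG.
Aggregating (R2): 39% + 49% = 88%.

88%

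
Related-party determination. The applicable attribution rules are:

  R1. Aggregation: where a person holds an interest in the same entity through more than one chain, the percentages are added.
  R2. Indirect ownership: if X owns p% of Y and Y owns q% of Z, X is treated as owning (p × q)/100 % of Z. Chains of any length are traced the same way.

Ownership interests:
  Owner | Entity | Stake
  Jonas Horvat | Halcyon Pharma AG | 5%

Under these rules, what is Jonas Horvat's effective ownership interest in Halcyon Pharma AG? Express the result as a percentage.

5%

Direct interest in Halcyon Pharma AG: 5%.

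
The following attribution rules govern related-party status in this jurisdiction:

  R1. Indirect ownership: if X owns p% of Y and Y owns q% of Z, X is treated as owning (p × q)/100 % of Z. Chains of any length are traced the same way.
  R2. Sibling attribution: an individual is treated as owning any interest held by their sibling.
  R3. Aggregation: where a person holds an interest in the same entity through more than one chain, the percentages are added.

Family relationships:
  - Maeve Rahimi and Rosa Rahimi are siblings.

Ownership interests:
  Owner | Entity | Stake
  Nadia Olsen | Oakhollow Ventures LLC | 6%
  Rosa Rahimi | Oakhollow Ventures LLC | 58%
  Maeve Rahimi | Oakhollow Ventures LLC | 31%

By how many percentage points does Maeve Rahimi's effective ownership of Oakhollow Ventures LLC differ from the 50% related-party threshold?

39

By sibling attribution (R2), Maeve Rahimi is treated as also owning Rosa Rahimi's interest in Oakhollow Ventures LLC, giving 31% + 58% = 89%.
Direct interest in Oakhollow Ventures LLC: 89%.
89% exceeds the 50% threshold by 39 percentage points.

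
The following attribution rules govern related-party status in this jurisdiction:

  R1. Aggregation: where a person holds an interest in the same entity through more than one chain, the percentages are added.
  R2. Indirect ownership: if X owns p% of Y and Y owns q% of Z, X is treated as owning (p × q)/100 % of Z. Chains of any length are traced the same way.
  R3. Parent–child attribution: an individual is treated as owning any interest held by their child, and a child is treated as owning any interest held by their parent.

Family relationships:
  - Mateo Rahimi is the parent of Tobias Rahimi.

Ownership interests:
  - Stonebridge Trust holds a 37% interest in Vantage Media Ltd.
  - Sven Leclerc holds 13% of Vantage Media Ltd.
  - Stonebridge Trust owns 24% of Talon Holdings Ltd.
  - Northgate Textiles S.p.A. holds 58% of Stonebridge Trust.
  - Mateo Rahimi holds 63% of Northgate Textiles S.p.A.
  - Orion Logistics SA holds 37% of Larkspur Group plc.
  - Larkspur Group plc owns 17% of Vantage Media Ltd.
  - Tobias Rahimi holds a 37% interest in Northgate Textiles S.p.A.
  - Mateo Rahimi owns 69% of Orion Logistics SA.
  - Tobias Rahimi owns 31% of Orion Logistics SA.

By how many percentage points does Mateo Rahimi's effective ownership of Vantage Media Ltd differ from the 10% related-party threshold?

By parent–child attribution (R3), Mateo Rahimi is treated as also owning Tobias Rahimi's interest in Orion Logistics SA, giving 69% + 31% = 100%.
By parent–child attribution (R3), Mateo Rahimi is treated as also owning Tobias Rahimi's interest in Northgate Textiles S.p.A, giving 63% + 37% = 100%.
Chain via Orion Logistics SA → Larkspur Group plc (R2): 100% × 37% × 17% = 6.29% of Vantage Media Ltd.
Chain via Northgate Textiles S.p.A. → Stonebridge Trust (R2): 100% × 58% × 37% = 21.46% of Vantage Media Ltd.
Aggregating (R1): 6.29% + 21.46% = 27.75%.
27.75% exceeds the 10% threshold by 17.75 percentage points.

17.75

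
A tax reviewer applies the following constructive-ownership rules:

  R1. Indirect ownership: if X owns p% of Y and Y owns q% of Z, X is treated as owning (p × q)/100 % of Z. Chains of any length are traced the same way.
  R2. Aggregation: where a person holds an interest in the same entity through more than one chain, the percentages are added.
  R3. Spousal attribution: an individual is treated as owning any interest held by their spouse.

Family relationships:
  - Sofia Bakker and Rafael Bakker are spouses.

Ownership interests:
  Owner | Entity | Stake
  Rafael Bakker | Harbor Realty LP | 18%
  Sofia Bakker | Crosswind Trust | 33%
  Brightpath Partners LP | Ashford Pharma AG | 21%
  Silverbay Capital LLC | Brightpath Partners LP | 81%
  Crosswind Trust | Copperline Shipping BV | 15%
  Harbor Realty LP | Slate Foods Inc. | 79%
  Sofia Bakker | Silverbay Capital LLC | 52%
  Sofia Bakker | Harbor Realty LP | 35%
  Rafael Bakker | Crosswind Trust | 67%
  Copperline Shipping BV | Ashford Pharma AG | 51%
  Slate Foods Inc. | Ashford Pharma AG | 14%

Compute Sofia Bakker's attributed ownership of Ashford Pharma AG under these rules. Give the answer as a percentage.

By spousal attribution (R3), Sofia Bakker is treated as also owning Rafael Bakker's interest in Harbor Realty LP, giving 35% + 18% = 53%.
By spousal attribution (R3), Sofia Bakker is treated as also owning Rafael Bakker's interest in Crosswind Trust, giving 33% + 67% = 100%.
Chain via Harbor Realty LP → Slate Foods Inc. (R1): 53% × 79% × 14% = 5.8618% of Ashford Pharma AG.
Chain via Crosswind Trust → Copperline Shipping BV (R1): 100% × 15% × 51% = 7.65% of Ashford Pharma AG.
Chain via Silverbay Capital LLC → Brightpath Partners LP (R1): 52% × 81% × 21% = 8.8452% of Ashford Pharma AG.
Aggregating (R2): 5.8618% + 7.65% + 8.8452% = 22.357%.

22.357%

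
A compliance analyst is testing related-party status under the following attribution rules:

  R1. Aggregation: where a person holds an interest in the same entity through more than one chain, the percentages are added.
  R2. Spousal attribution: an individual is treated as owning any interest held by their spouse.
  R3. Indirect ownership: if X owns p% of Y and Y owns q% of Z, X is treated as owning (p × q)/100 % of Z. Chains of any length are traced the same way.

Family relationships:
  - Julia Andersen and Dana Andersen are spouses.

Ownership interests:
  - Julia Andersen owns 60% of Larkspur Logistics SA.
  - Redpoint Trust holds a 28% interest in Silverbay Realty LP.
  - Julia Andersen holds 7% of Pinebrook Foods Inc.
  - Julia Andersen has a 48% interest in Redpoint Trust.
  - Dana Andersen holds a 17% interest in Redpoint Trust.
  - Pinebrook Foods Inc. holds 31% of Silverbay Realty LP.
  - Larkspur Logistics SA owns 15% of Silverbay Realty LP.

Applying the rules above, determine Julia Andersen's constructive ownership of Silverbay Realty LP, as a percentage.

By spousal attribution (R2), Julia Andersen is treated as also owning Dana Andersen's interest in Redpoint Trust, giving 48% + 17% = 65%.
Chain via Redpoint Trust (R3): 65% × 28% = 18.2% of Silverbay Realty LP.
Chain via Pinebrook Foods Inc. (R3): 7% × 31% = 2.17% of Silverbay Realty LP.
Chain via Larkspur Logistics SA (R3): 60% × 15% = 9% of Silverbay Realty LP.
Aggregating (R1): 18.2% + 2.17% + 9% = 29.37%.

29.37%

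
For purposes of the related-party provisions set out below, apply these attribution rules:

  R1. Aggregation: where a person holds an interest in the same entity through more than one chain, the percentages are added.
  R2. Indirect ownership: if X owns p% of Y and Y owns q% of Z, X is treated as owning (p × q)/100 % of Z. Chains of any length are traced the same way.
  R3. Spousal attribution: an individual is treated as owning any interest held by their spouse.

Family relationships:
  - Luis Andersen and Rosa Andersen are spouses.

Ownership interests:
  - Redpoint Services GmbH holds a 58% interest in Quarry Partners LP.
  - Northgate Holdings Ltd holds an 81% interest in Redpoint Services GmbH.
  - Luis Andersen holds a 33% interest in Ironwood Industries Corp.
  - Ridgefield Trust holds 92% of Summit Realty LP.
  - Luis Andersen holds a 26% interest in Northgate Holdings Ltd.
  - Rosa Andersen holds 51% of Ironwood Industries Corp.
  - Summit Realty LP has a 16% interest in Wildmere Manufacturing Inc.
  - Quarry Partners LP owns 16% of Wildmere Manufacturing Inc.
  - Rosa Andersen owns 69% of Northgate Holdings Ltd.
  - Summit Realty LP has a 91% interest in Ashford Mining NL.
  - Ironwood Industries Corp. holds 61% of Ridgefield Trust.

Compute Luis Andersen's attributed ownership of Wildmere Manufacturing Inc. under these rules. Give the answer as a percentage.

By spousal attribution (R3), Luis Andersen is treated as also owning Rosa Andersen's interest in Ironwood Industries Corp, giving 33% + 51% = 84%.
By spousal attribution (R3), Luis Andersen is treated as also owning Rosa Andersen's interest in Northgate Holdings Ltd, giving 26% + 69% = 95%.
Chain via Ironwood Industries Corp. → Ridgefield Trust → Summit Realty LP (R2): 84% × 61% × 92% × 16% = 7.542528% of Wildmere Manufacturing Inc.
Chain via Northgate Holdings Ltd → Redpoint Services GmbH → Quarry Partners LP (R2): 95% × 81% × 58% × 16% = 7.14096% of Wildmere Manufacturing Inc.
Aggregating (R1): 7.542528% + 7.14096% = 14.683488%.

14.683488%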